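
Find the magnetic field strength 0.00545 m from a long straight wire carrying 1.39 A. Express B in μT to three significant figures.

For an infinitely long straight wire, B = μ₀I/(2πd).
B = (4π×10⁻⁷ × 1.39) / (2π × 0.00545) = 5.10×10⁻⁵ T.

B ≈ 51.0 μT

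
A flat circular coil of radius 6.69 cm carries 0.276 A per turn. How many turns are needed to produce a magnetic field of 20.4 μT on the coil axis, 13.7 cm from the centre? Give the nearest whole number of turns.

N = 93

For an N-turn coil, B = Nμ₀IR²/[2(R²+z²)^(3/2)]. A single turn gives B₁ = 2.19×10⁻⁷ T with R = 0.0669 m, z = 0.137 m.
N = B/B₁ = 2.04×10⁻⁵ / 2.19×10⁻⁷ = 93.15.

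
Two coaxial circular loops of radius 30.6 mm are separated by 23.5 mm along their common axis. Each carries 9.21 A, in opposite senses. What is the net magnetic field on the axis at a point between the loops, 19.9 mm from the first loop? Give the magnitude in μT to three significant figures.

Each loop contributes B = μ₀IR²/[2(R²+z²)^(3/2)] on the axis, with z measured from that loop.
Loop 1 (z = 0.0199 m): B₁ = 1.11×10⁻⁴ T. Loop 2 (z = 0.0036 m): B₂ = 1.85×10⁻⁴ T.
The fields oppose: B = |B₁ − B₂| = 7.38×10⁻⁵ T.

B ≈ 73.8 μT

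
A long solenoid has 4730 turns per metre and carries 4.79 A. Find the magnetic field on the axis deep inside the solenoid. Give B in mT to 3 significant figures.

B ≈ 28.5 mT

Inside a long solenoid, B = μ₀nI with n = 4730 turns/m.
B = 4π×10⁻⁷ × 4730 × 4.79 = 2.85×10⁻² T.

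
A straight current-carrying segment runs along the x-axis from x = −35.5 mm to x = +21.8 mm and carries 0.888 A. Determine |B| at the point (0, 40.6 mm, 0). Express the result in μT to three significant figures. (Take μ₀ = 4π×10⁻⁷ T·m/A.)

B ≈ 2.47 μT

For a finite straight segment, B = (μ₀I/4πd)(sinθ₁ + sinθ₂), where θ₁, θ₂ are the angles from the perpendicular to each end.
The perpendicular distance is d = 0.0406 m; the end-offsets along the wire are a = 0.0355 m and b = 0.0218 m.
sinθ₁ = 0.0355/√(0.0355²+0.0406²) = 0.6582; sinθ₂ = 0.0218/√(0.0218²+0.0406²) = 0.4731.
B = (4π×10⁻⁷ × 0.888) / (4π × 0.0406) × (0.6582 + 0.4731) = 2.47×10⁻⁶ T.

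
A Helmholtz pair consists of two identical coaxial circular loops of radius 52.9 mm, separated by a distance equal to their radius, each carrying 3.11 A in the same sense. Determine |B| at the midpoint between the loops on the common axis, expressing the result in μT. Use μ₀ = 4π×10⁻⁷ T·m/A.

Each loop contributes B = μ₀IR²/[2(R²+z²)^(3/2)] on the axis, with z measured from that loop.
Loop 1 (z = 0.02645 m): B₁ = 2.64×10⁻⁵ T. Loop 2 (z = 0.02645 m): B₂ = 2.64×10⁻⁵ T.
The fields add: B = B₁ + B₂ = 5.29×10⁻⁵ T.

B ≈ 52.9 μT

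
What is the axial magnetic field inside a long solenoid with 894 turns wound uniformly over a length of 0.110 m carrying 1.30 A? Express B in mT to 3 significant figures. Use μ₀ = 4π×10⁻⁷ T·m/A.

Inside a long solenoid, B = μ₀nI with n = 8127 turns/m.
B = 4π×10⁻⁷ × 8127 × 1.30 = 1.33×10⁻² T.

B ≈ 13.3 mT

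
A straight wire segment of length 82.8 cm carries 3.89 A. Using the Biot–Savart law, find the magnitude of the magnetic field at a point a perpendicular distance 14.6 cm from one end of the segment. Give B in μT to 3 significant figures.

B ≈ 2.62 μT

For a finite straight segment, B = (μ₀I/4πd)(sinθ₁ + sinθ₂), where θ₁, θ₂ are the angles from the perpendicular to each end.
The perpendicular foot is at one end, so the two end-offsets along the wire are 0 and L = 0.828 m.
sinθ₁ = 0/√(0²+0.146²) = 0.0000; sinθ₂ = 0.828/√(0.828²+0.146²) = 0.9848.
B = (4π×10⁻⁷ × 3.89) / (4π × 0.146) × (0.0000 + 0.9848) = 2.62×10⁻⁶ T.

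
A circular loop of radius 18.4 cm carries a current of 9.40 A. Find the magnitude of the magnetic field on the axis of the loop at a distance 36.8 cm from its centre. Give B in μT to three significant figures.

B ≈ 2.87 μT

On the axis of a circular loop, B = μ₀IR² / [2(R²+z²)^(3/2)].
R² + z² = (0.184)² + (0.368)² = 0.1693 m², and (R²+z²)^(3/2) = 6.96×10⁻² m³.
B = (4π×10⁻⁷ × 9.40 × 0.03386) / (2 × 6.96×10⁻²) = 2.87×10⁻⁶ T.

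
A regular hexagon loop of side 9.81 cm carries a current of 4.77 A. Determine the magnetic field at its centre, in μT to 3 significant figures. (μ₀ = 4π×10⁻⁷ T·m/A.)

Each side is a finite straight segment at perpendicular distance d = a/(2 tan(π/6)) = 0.08496 m from the centre, with end-angles ±π/6.
One side contributes B₁ = (μ₀I/4πd)·2 sin(π/6) = 5.61×10⁻⁶ T.
All 6 sides add in the same direction: B = 6 × 5.61×10⁻⁶ = 3.37×10⁻⁵ T.

B ≈ 33.7 μT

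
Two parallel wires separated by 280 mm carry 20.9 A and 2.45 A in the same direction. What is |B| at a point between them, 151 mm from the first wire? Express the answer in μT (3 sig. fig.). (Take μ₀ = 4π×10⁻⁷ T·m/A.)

B ≈ 23.9 μT

Each long wire gives B = μ₀I/(2πd). Distances are d₁ = 0.151 m and d₂ = 0.129 m.
B₁ = 2.77×10⁻⁵ T, B₂ = 3.80×10⁻⁶ T.
Between parallel currents the two contributions point in opposite directions, so they subtract. B = |B₁ − B₂| = |2.77×10⁻⁵ − 3.80×10⁻⁶| = 2.39×10⁻⁵ T.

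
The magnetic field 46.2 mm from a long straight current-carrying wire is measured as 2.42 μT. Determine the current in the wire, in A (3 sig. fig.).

For a long straight wire B = μ₀I/(2πd), so I = 2πdB/μ₀.
I = 2π × 0.0462 × 2.42×10⁻⁶ / (4π×10⁻⁷) = 0.559 A.

I ≈ 0.559 A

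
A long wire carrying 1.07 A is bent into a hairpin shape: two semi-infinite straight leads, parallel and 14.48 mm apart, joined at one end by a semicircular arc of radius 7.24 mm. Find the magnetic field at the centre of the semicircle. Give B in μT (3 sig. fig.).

B ≈ 76.0 μT

The semicircular arc contributes B_arc = μ₀I·π/(4πR) = μ₀I/(4R) = 4.64×10⁻⁵ T.
Each semi-infinite lead is at perpendicular distance R = 0.00724 m from the centre, with the perpendicular foot at its near end, so it contributes μ₀I/(4πR); both point the same way, together 2.96×10⁻⁵ T.
Arc and leads all point the same direction: B = 4.64×10⁻⁵ + 2.96×10⁻⁵ = 7.60×10⁻⁵ T.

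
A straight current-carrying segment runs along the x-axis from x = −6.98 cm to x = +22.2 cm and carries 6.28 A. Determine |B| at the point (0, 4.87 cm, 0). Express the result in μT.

B ≈ 23.2 μT

For a finite straight segment, B = (μ₀I/4πd)(sinθ₁ + sinθ₂), where θ₁, θ₂ are the angles from the perpendicular to each end.
The perpendicular distance is d = 0.0487 m; the end-offsets along the wire are a = 0.0698 m and b = 0.222 m.
sinθ₁ = 0.0698/√(0.0698²+0.0487²) = 0.8201; sinθ₂ = 0.222/√(0.222²+0.0487²) = 0.9768.
B = (4π×10⁻⁷ × 6.28) / (4π × 0.0487) × (0.8201 + 0.9768) = 2.32×10⁻⁵ T.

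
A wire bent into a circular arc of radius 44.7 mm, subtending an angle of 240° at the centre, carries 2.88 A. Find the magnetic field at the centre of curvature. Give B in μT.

The Biot–Savart field of a circular arc at its centre is B = μ₀Iφ/(4πR), with φ = 4.189 rad.
B = (4π×10⁻⁷ × 2.88 × 4.189) / (4π × 0.0447) = 2.70×10⁻⁵ T.

B ≈ 27.0 μT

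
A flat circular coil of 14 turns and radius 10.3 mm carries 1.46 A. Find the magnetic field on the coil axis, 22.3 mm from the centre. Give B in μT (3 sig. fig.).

For an N-turn flat coil, B = Nμ₀IR²/[2(R²+z²)^(3/2)] with R = 0.0103 m, z = 0.0223 m.
B = 14 × 6.57×10⁻⁶ T = 9.19×10⁻⁵ T.

B ≈ 91.9 μT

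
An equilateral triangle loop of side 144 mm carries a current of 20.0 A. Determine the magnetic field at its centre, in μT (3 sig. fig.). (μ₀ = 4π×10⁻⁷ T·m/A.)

Each side is a finite straight segment at perpendicular distance d = a/(2 tan(π/3)) = 0.04157 m from the centre, with end-angles ±π/3.
One side contributes B₁ = (μ₀I/4πd)·2 sin(π/3) = 8.33×10⁻⁵ T.
All 3 sides add in the same direction: B = 3 × 8.33×10⁻⁵ = 2.50×10⁻⁴ T.

B ≈ 250 μT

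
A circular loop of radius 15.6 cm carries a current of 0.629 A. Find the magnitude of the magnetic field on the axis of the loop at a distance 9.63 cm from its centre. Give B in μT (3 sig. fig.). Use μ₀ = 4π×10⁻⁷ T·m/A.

B ≈ 1.56 μT

On the axis of a circular loop, B = μ₀IR² / [2(R²+z²)^(3/2)].
R² + z² = (0.156)² + (0.0963)² = 0.03361 m², and (R²+z²)^(3/2) = 6.16×10⁻³ m³.
B = (4π×10⁻⁷ × 0.629 × 0.02434) / (2 × 6.16×10⁻³) = 1.56×10⁻⁶ T.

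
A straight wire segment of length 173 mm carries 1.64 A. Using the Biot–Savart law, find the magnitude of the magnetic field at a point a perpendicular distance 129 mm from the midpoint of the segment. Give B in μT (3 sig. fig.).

B ≈ 1.42 μT

For a finite straight segment, B = (μ₀I/4πd)(sinθ₁ + sinθ₂), where θ₁, θ₂ are the angles from the perpendicular to each end.
The perpendicular from the point meets the wire at its midpoint, so each end is L/2 = 0.0865 m away along the wire.
sinθ₁ = 0.0865/√(0.0865²+0.129²) = 0.5569; sinθ₂ = 0.0865/√(0.0865²+0.129²) = 0.5569.
B = (4π×10⁻⁷ × 1.64) / (4π × 0.129) × (0.5569 + 0.5569) = 1.42×10⁻⁶ T.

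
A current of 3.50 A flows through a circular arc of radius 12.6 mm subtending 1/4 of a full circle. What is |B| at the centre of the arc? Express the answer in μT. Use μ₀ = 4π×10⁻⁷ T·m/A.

B ≈ 43.6 μT

The Biot–Savart field of a circular arc at its centre is B = μ₀Iφ/(4πR), with φ = 1.571 rad.
B = (4π×10⁻⁷ × 3.50 × 1.571) / (4π × 0.0126) = 4.36×10⁻⁵ T.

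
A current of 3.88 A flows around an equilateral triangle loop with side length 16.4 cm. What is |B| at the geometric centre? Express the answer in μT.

Each side is a finite straight segment at perpendicular distance d = a/(2 tan(π/3)) = 0.04734 m from the centre, with end-angles ±π/3.
One side contributes B₁ = (μ₀I/4πd)·2 sin(π/3) = 1.42×10⁻⁵ T.
All 3 sides add in the same direction: B = 3 × 1.42×10⁻⁵ = 4.26×10⁻⁵ T.

B ≈ 42.6 μT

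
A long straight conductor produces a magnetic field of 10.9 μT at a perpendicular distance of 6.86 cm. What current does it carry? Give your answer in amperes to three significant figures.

For a long straight wire B = μ₀I/(2πd), so I = 2πdB/μ₀.
I = 2π × 0.0686 × 1.09×10⁻⁵ / (4π×10⁻⁷) = 3.74 A.

I ≈ 3.74 A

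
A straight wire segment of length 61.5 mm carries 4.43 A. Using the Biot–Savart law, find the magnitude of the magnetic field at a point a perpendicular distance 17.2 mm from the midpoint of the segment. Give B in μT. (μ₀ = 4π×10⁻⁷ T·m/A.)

For a finite straight segment, B = (μ₀I/4πd)(sinθ₁ + sinθ₂), where θ₁, θ₂ are the angles from the perpendicular to each end.
The perpendicular from the point meets the wire at its midpoint, so each end is L/2 = 0.03075 m away along the wire.
sinθ₁ = 0.03075/√(0.03075²+0.0172²) = 0.8727; sinθ₂ = 0.03075/√(0.03075²+0.0172²) = 0.8727.
B = (4π×10⁻⁷ × 4.43) / (4π × 0.0172) × (0.8727 + 0.8727) = 4.50×10⁻⁵ T.

B ≈ 45.0 μT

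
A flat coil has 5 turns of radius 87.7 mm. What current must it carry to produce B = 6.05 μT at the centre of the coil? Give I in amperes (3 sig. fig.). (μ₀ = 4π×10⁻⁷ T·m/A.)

For an N-turn coil, B = Nμ₀I/(2R) with R = 0.0877 m, so I = 2RB/(Nμ₀) = 2 × 0.0877 × 6.05×10⁻⁶ / (5 × 4π×10⁻⁷) = 0.169 A.

I ≈ 0.169 A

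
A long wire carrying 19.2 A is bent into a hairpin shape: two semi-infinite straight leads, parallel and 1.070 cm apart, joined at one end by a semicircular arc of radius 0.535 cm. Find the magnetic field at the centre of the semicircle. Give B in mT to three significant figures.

The semicircular arc contributes B_arc = μ₀I·π/(4πR) = μ₀I/(4R) = 1.13×10⁻³ T.
Each semi-infinite lead is at perpendicular distance R = 0.00535 m from the centre, with the perpendicular foot at its near end, so it contributes μ₀I/(4πR); both point the same way, together 7.18×10⁻⁴ T.
Arc and leads all point the same direction: B = 1.13×10⁻³ + 7.18×10⁻⁴ = 1.85×10⁻³ T.

B ≈ 1.85 mT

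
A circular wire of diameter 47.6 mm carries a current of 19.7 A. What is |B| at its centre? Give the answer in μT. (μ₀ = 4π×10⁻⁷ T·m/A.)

At the centre of a circular loop the Biot–Savart law gives B = μ₀I/(2R) (so R = 0.0238 m).
B = (4π×10⁻⁷ × 19.7) / (2 × 0.0238) = 5.20×10⁻⁴ T.

B ≈ 520 μT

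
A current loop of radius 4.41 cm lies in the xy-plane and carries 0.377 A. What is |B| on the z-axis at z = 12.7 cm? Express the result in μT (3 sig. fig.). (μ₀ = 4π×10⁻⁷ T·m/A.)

B ≈ 0.190 μT

On the axis of a circular loop, B = μ₀IR² / [2(R²+z²)^(3/2)].
R² + z² = (0.0441)² + (0.127)² = 0.01807 m², and (R²+z²)^(3/2) = 2.43×10⁻³ m³.
B = (4π×10⁻⁷ × 0.377 × 0.001945) / (2 × 2.43×10⁻³) = 1.90×10⁻⁷ T.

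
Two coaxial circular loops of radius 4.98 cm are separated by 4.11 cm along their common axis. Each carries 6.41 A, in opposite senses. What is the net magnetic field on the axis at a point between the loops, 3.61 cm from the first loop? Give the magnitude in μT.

Each loop contributes B = μ₀IR²/[2(R²+z²)^(3/2)] on the axis, with z measured from that loop.
Loop 1 (z = 0.0361 m): B₁ = 4.29×10⁻⁵ T. Loop 2 (z = 0.005 m): B₂ = 7.97×10⁻⁵ T.
The fields oppose: B = |B₁ − B₂| = 3.67×10⁻⁵ T.

B ≈ 36.7 μT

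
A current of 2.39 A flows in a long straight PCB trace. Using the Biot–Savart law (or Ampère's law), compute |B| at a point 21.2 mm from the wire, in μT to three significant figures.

B ≈ 22.5 μT

For an infinitely long straight wire, B = μ₀I/(2πd).
B = (4π×10⁻⁷ × 2.39) / (2π × 0.0212) = 2.25×10⁻⁵ T.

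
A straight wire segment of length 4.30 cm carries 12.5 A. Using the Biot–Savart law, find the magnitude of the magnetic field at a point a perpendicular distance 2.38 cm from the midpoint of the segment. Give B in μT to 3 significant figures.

For a finite straight segment, B = (μ₀I/4πd)(sinθ₁ + sinθ₂), where θ₁, θ₂ are the angles from the perpendicular to each end.
The perpendicular from the point meets the wire at its midpoint, so each end is L/2 = 0.0215 m away along the wire.
sinθ₁ = 0.0215/√(0.0215²+0.0238²) = 0.6703; sinθ₂ = 0.0215/√(0.0215²+0.0238²) = 0.6703.
B = (4π×10⁻⁷ × 12.5) / (4π × 0.0238) × (0.6703 + 0.6703) = 7.04×10⁻⁵ T.

B ≈ 70.4 μT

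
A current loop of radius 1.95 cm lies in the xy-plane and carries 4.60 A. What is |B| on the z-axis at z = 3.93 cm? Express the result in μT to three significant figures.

B ≈ 13.0 μT

On the axis of a circular loop, B = μ₀IR² / [2(R²+z²)^(3/2)].
R² + z² = (0.0195)² + (0.0393)² = 0.001925 m², and (R²+z²)^(3/2) = 8.44×10⁻⁵ m³.
B = (4π×10⁻⁷ × 4.60 × 0.0003802) / (2 × 8.44×10⁻⁵) = 1.30×10⁻⁵ T.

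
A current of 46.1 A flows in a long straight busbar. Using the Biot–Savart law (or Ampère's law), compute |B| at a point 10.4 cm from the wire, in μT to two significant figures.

B ≈ 89 μT

For an infinitely long straight wire, B = μ₀I/(2πd).
B = (4π×10⁻⁷ × 46.1) / (2π × 0.104) = 8.87×10⁻⁵ T.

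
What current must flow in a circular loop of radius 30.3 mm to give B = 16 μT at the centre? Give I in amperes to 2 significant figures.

I ≈ 0.77 A

At the centre of a circular loop B = μ₀I/(2R), so I = 2RB/μ₀.
With R = 0.0303 m, I = 2 × 0.0303 × 1.60×10⁻⁵ / (4π×10⁻⁷) = 0.772 A.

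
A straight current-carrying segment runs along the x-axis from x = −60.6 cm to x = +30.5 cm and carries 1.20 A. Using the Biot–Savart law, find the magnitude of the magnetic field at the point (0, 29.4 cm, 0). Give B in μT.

B ≈ 0.661 μT

For a finite straight segment, B = (μ₀I/4πd)(sinθ₁ + sinθ₂), where θ₁, θ₂ are the angles from the perpendicular to each end.
The perpendicular distance is d = 0.294 m; the end-offsets along the wire are a = 0.606 m and b = 0.305 m.
sinθ₁ = 0.606/√(0.606²+0.294²) = 0.8997; sinθ₂ = 0.305/√(0.305²+0.294²) = 0.7200.
B = (4π×10⁻⁷ × 1.20) / (4π × 0.294) × (0.8997 + 0.7200) = 6.61×10⁻⁷ T.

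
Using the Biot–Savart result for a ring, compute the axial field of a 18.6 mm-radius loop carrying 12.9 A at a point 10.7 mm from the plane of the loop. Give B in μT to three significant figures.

On the axis of a circular loop, B = μ₀IR² / [2(R²+z²)^(3/2)].
R² + z² = (0.0186)² + (0.0107)² = 0.0004605 m², and (R²+z²)^(3/2) = 9.88×10⁻⁶ m³.
B = (4π×10⁻⁷ × 12.9 × 0.000346) / (2 × 9.88×10⁻⁶) = 2.84×10⁻⁴ T.

B ≈ 284 μT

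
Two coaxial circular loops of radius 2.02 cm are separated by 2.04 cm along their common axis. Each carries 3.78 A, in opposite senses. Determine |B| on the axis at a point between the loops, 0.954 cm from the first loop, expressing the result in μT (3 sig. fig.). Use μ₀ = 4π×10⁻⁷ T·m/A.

B ≈ 6.59 μT

Each loop contributes B = μ₀IR²/[2(R²+z²)^(3/2)] on the axis, with z measured from that loop.
Loop 1 (z = 0.00954 m): B₁ = 8.69×10⁻⁵ T. Loop 2 (z = 0.01086 m): B₂ = 8.03×10⁻⁵ T.
The fields oppose: B = |B₁ − B₂| = 6.59×10⁻⁶ T.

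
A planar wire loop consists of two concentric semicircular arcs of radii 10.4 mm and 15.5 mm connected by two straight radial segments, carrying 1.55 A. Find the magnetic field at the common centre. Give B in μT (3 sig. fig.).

The radial connectors point toward the centre, so dl × r̂ = 0 and they contribute nothing.
Each semicircle gives μ₀I/(4R): inner arc 4.68×10⁻⁵ T, outer arc 3.14×10⁻⁵ T.
The two arcs carry current in opposite angular senses, so their fields oppose: B = |4.68×10⁻⁵ − 3.14×10⁻⁵| = 1.54×10⁻⁵ T.

B ≈ 15.4 μT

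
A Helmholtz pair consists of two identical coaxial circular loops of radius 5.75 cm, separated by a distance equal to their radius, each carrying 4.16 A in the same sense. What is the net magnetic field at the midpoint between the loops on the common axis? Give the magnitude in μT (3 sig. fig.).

B ≈ 65.1 μT

Each loop contributes B = μ₀IR²/[2(R²+z²)^(3/2)] on the axis, with z measured from that loop.
Loop 1 (z = 0.02875 m): B₁ = 3.25×10⁻⁵ T. Loop 2 (z = 0.02875 m): B₂ = 3.25×10⁻⁵ T.
The fields add: B = B₁ + B₂ = 6.51×10⁻⁵ T.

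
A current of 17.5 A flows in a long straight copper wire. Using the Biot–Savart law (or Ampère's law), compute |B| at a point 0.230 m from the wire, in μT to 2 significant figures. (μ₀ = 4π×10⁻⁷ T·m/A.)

B ≈ 15 μT

For an infinitely long straight wire, B = μ₀I/(2πd).
B = (4π×10⁻⁷ × 17.5) / (2π × 0.23) = 1.52×10⁻⁵ T.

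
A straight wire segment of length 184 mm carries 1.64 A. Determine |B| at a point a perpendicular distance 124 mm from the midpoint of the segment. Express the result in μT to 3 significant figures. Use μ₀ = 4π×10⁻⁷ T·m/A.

B ≈ 1.58 μT

For a finite straight segment, B = (μ₀I/4πd)(sinθ₁ + sinθ₂), where θ₁, θ₂ are the angles from the perpendicular to each end.
The perpendicular from the point meets the wire at its midpoint, so each end is L/2 = 0.092 m away along the wire.
sinθ₁ = 0.092/√(0.092²+0.124²) = 0.5958; sinθ₂ = 0.092/√(0.092²+0.124²) = 0.5958.
B = (4π×10⁻⁷ × 1.64) / (4π × 0.124) × (0.5958 + 0.5958) = 1.58×10⁻⁶ T.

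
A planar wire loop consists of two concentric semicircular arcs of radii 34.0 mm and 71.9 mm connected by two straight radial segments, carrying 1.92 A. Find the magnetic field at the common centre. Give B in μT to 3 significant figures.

The radial connectors point toward the centre, so dl × r̂ = 0 and they contribute nothing.
Each semicircle gives μ₀I/(4R): inner arc 1.77×10⁻⁵ T, outer arc 8.39×10⁻⁶ T.
The two arcs carry current in opposite angular senses, so their fields oppose: B = |1.77×10⁻⁵ − 8.39×10⁻⁶| = 9.35×10⁻⁶ T.

B ≈ 9.35 μT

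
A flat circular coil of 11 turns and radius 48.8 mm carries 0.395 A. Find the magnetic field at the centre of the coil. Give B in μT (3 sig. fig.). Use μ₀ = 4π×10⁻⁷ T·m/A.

B ≈ 55.9 μT

For an N-turn flat coil, B = Nμ₀I/(2R) with R = 0.0488 m.
B = 11 × 5.09×10⁻⁶ T = 5.59×10⁻⁵ T.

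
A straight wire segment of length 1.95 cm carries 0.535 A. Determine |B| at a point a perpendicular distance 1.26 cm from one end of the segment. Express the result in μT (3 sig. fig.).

B ≈ 3.57 μT

For a finite straight segment, B = (μ₀I/4πd)(sinθ₁ + sinθ₂), where θ₁, θ₂ are the angles from the perpendicular to each end.
The perpendicular foot is at one end, so the two end-offsets along the wire are 0 and L = 0.0195 m.
sinθ₁ = 0/√(0²+0.0126²) = 0.0000; sinθ₂ = 0.0195/√(0.0195²+0.0126²) = 0.8399.
B = (4π×10⁻⁷ × 0.535) / (4π × 0.0126) × (0.0000 + 0.8399) = 3.57×10⁻⁶ T.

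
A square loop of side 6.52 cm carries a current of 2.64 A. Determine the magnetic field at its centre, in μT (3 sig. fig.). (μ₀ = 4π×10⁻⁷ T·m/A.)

B ≈ 45.8 μT

Each side is a finite straight segment at perpendicular distance d = a/(2 tan(π/4)) = 0.0326 m from the centre, with end-angles ±π/4.
One side contributes B₁ = (μ₀I/4πd)·2 sin(π/4) = 1.15×10⁻⁵ T.
All 4 sides add in the same direction: B = 4 × 1.15×10⁻⁵ = 4.58×10⁻⁵ T.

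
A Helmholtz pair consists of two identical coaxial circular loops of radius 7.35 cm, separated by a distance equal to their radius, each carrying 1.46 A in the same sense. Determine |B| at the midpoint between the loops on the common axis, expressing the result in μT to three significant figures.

Each loop contributes B = μ₀IR²/[2(R²+z²)^(3/2)] on the axis, with z measured from that loop.
Loop 1 (z = 0.03675 m): B₁ = 8.93×10⁻⁶ T. Loop 2 (z = 0.03675 m): B₂ = 8.93×10⁻⁶ T.
The fields add: B = B₁ + B₂ = 1.79×10⁻⁵ T.

B ≈ 17.9 μT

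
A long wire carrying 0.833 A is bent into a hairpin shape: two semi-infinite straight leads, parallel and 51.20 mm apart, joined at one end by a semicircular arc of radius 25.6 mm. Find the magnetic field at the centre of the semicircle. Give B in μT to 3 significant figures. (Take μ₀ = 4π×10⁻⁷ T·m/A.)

B ≈ 16.7 μT

The semicircular arc contributes B_arc = μ₀I·π/(4πR) = μ₀I/(4R) = 1.02×10⁻⁵ T.
Each semi-infinite lead is at perpendicular distance R = 0.0256 m from the centre, with the perpendicular foot at its near end, so it contributes μ₀I/(4πR); both point the same way, together 6.51×10⁻⁶ T.
Arc and leads all point the same direction: B = 1.02×10⁻⁵ + 6.51×10⁻⁶ = 1.67×10⁻⁵ T.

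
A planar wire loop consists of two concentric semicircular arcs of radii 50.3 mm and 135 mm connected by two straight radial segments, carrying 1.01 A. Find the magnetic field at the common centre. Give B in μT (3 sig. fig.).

The radial connectors point toward the centre, so dl × r̂ = 0 and they contribute nothing.
Each semicircle gives μ₀I/(4R): inner arc 6.31×10⁻⁶ T, outer arc 2.35×10⁻⁶ T.
The two arcs carry current in opposite angular senses, so their fields oppose: B = |6.31×10⁻⁶ − 2.35×10⁻⁶| = 3.96×10⁻⁶ T.

B ≈ 3.96 μT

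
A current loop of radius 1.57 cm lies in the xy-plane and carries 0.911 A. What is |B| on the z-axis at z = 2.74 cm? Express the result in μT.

B ≈ 4.48 μT

On the axis of a circular loop, B = μ₀IR² / [2(R²+z²)^(3/2)].
R² + z² = (0.0157)² + (0.0274)² = 0.0009973 m², and (R²+z²)^(3/2) = 3.15×10⁻⁵ m³.
B = (4π×10⁻⁷ × 0.911 × 0.0002465) / (2 × 3.15×10⁻⁵) = 4.48×10⁻⁶ T.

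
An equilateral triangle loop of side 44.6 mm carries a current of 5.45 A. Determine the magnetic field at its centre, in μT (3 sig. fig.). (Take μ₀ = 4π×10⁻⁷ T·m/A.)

B ≈ 220 μT

Each side is a finite straight segment at perpendicular distance d = a/(2 tan(π/3)) = 0.01287 m from the centre, with end-angles ±π/3.
One side contributes B₁ = (μ₀I/4πd)·2 sin(π/3) = 7.33×10⁻⁵ T.
All 3 sides add in the same direction: B = 3 × 7.33×10⁻⁵ = 2.20×10⁻⁴ T.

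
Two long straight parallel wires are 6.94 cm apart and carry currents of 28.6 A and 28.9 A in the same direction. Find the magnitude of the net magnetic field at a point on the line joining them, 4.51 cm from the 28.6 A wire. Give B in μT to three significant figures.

B ≈ 111 μT

Each long wire gives B = μ₀I/(2πd). Distances are d₁ = 0.0451 m and d₂ = 0.0243 m.
B₁ = 1.27×10⁻⁴ T, B₂ = 2.38×10⁻⁴ T.
Between parallel currents the two contributions point in opposite directions, so they subtract. B = |B₁ − B₂| = |1.27×10⁻⁴ − 2.38×10⁻⁴| = 1.11×10⁻⁴ T.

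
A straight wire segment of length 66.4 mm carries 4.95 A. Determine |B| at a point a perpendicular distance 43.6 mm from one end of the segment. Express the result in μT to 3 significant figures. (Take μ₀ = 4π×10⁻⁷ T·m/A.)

For a finite straight segment, B = (μ₀I/4πd)(sinθ₁ + sinθ₂), where θ₁, θ₂ are the angles from the perpendicular to each end.
The perpendicular foot is at one end, so the two end-offsets along the wire are 0 and L = 0.0664 m.
sinθ₁ = 0/√(0²+0.0436²) = 0.0000; sinθ₂ = 0.0664/√(0.0664²+0.0436²) = 0.8359.
B = (4π×10⁻⁷ × 4.95) / (4π × 0.0436) × (0.0000 + 0.8359) = 9.49×10⁻⁶ T.

B ≈ 9.49 μT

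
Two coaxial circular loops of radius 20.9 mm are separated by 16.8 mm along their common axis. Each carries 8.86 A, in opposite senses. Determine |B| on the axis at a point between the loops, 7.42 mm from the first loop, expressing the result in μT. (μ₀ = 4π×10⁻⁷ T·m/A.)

Each loop contributes B = μ₀IR²/[2(R²+z²)^(3/2)] on the axis, with z measured from that loop.
Loop 1 (z = 0.00742 m): B₁ = 2.23×10⁻⁴ T. Loop 2 (z = 0.00938 m): B₂ = 2.02×10⁻⁴ T.
The fields oppose: B = |B₁ − B₂| = 2.06×10⁻⁵ T.

B ≈ 20.6 μT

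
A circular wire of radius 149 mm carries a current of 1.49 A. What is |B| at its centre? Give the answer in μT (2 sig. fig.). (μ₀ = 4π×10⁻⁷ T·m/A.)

B ≈ 6.3 μT

At the centre of a circular loop the Biot–Savart law gives B = μ₀I/(2R).
B = (4π×10⁻⁷ × 1.49) / (2 × 0.149) = 6.28×10⁻⁶ T.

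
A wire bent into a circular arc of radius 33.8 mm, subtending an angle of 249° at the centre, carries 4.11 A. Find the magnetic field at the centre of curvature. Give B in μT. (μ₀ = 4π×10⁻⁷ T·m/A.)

The Biot–Savart field of a circular arc at its centre is B = μ₀Iφ/(4πR), with φ = 4.346 rad.
B = (4π×10⁻⁷ × 4.11 × 4.346) / (4π × 0.0338) = 5.28×10⁻⁵ T.

B ≈ 52.8 μT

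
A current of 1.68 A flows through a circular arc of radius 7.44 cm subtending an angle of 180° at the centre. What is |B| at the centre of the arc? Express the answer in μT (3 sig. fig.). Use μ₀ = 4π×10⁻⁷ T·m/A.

The Biot–Savart field of a circular arc at its centre is B = μ₀Iφ/(4πR), with φ = 3.142 rad.
B = (4π×10⁻⁷ × 1.68 × 3.142) / (4π × 0.0744) = 7.09×10⁻⁶ T.

B ≈ 7.09 μT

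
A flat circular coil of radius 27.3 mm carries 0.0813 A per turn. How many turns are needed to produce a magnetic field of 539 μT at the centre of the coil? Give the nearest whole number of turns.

N = 288

For an N-turn coil, B = Nμ₀I/(2R). A single turn gives B₁ = 1.87×10⁻⁶ T with R = 0.0273 m.
N = B/B₁ = 5.39×10⁻⁴ / 1.87×10⁻⁶ = 288.06.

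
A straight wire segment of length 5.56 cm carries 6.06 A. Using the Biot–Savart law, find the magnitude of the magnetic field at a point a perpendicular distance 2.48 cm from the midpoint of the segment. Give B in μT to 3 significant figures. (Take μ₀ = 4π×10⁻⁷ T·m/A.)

B ≈ 36.5 μT

For a finite straight segment, B = (μ₀I/4πd)(sinθ₁ + sinθ₂), where θ₁, θ₂ are the angles from the perpendicular to each end.
The perpendicular from the point meets the wire at its midpoint, so each end is L/2 = 0.0278 m away along the wire.
sinθ₁ = 0.0278/√(0.0278²+0.0248²) = 0.7462; sinθ₂ = 0.0278/√(0.0278²+0.0248²) = 0.7462.
B = (4π×10⁻⁷ × 6.06) / (4π × 0.0248) × (0.7462 + 0.7462) = 3.65×10⁻⁵ T.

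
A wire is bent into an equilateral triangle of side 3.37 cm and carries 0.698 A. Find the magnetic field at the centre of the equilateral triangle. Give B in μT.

Each side is a finite straight segment at perpendicular distance d = a/(2 tan(π/3)) = 0.009728 m from the centre, with end-angles ±π/3.
One side contributes B₁ = (μ₀I/4πd)·2 sin(π/3) = 1.24×10⁻⁵ T.
All 3 sides add in the same direction: B = 3 × 1.24×10⁻⁵ = 3.73×10⁻⁵ T.

B ≈ 37.3 μT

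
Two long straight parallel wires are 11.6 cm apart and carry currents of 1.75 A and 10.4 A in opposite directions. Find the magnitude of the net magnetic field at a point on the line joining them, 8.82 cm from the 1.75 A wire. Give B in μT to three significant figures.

B ≈ 78.8 μT

Each long wire gives B = μ₀I/(2πd). Distances are d₁ = 0.0882 m and d₂ = 0.0278 m.
B₁ = 3.97×10⁻⁶ T, B₂ = 7.48×10⁻⁵ T.
Between antiparallel currents both contributions point the same way, so they add. B = B₁ + B₂ = 3.97×10⁻⁶ + 7.48×10⁻⁵ = 7.88×10⁻⁵ T.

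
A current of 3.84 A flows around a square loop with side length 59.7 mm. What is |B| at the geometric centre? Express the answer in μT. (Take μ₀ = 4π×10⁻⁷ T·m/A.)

B ≈ 72.8 μT

Each side is a finite straight segment at perpendicular distance d = a/(2 tan(π/4)) = 0.02985 m from the centre, with end-angles ±π/4.
One side contributes B₁ = (μ₀I/4πd)·2 sin(π/4) = 1.82×10⁻⁵ T.
All 4 sides add in the same direction: B = 4 × 1.82×10⁻⁵ = 7.28×10⁻⁵ T.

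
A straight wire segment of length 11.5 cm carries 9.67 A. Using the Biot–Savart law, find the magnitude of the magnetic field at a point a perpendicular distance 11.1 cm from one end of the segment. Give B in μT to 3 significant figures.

B ≈ 6.27 μT

For a finite straight segment, B = (μ₀I/4πd)(sinθ₁ + sinθ₂), where θ₁, θ₂ are the angles from the perpendicular to each end.
The perpendicular foot is at one end, so the two end-offsets along the wire are 0 and L = 0.115 m.
sinθ₁ = 0/√(0²+0.111²) = 0.0000; sinθ₂ = 0.115/√(0.115²+0.111²) = 0.7195.
B = (4π×10⁻⁷ × 9.67) / (4π × 0.111) × (0.0000 + 0.7195) = 6.27×10⁻⁶ T.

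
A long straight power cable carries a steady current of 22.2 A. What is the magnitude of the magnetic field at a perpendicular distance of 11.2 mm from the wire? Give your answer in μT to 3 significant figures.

B ≈ 396 μT

For an infinitely long straight wire, B = μ₀I/(2πd).
B = (4π×10⁻⁷ × 22.2) / (2π × 0.0112) = 3.96×10⁻⁴ T.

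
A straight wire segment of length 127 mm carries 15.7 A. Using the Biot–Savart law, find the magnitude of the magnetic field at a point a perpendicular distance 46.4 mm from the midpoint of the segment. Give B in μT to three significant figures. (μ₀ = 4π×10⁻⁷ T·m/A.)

B ≈ 54.6 μT

For a finite straight segment, B = (μ₀I/4πd)(sinθ₁ + sinθ₂), where θ₁, θ₂ are the angles from the perpendicular to each end.
The perpendicular from the point meets the wire at its midpoint, so each end is L/2 = 0.0635 m away along the wire.
sinθ₁ = 0.0635/√(0.0635²+0.0464²) = 0.8074; sinθ₂ = 0.0635/√(0.0635²+0.0464²) = 0.8074.
B = (4π×10⁻⁷ × 15.7) / (4π × 0.0464) × (0.8074 + 0.8074) = 5.46×10⁻⁵ T.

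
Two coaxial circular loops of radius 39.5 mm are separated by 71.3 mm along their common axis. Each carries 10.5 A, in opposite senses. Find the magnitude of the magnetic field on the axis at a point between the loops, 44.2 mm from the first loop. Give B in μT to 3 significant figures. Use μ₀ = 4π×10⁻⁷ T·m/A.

B ≈ 44.2 μT

Each loop contributes B = μ₀IR²/[2(R²+z²)^(3/2)] on the axis, with z measured from that loop.
Loop 1 (z = 0.0442 m): B₁ = 4.94×10⁻⁵ T. Loop 2 (z = 0.0271 m): B₂ = 9.36×10⁻⁵ T.
The fields oppose: B = |B₁ − B₂| = 4.42×10⁻⁵ T.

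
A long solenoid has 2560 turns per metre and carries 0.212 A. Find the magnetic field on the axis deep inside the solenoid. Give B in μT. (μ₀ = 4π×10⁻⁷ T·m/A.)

B ≈ 682 μT

Inside a long solenoid, B = μ₀nI with n = 2560 turns/m.
B = 4π×10⁻⁷ × 2560 × 0.212 = 6.82×10⁻⁴ T.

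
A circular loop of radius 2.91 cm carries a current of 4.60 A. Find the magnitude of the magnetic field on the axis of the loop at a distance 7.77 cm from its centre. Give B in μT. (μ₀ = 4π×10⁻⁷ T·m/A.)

On the axis of a circular loop, B = μ₀IR² / [2(R²+z²)^(3/2)].
R² + z² = (0.0291)² + (0.0777)² = 0.006884 m², and (R²+z²)^(3/2) = 5.71×10⁻⁴ m³.
B = (4π×10⁻⁷ × 4.60 × 0.0008468) / (2 × 5.71×10⁻⁴) = 4.29×10⁻⁶ T.

B ≈ 4.29 μT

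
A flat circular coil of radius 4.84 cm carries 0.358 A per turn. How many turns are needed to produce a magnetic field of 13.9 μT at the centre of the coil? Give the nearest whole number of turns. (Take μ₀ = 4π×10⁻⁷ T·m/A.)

For an N-turn coil, B = Nμ₀I/(2R). A single turn gives B₁ = 4.65×10⁻⁶ T with R = 0.0484 m.
N = B/B₁ = 1.39×10⁻⁵ / 4.65×10⁻⁶ = 2.99.

N = 3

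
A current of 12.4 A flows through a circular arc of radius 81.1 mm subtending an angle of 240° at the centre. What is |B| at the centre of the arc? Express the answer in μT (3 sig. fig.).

The Biot–Savart field of a circular arc at its centre is B = μ₀Iφ/(4πR), with φ = 4.189 rad.
B = (4π×10⁻⁷ × 12.4 × 4.189) / (4π × 0.0811) = 6.40×10⁻⁵ T.

B ≈ 64.0 μT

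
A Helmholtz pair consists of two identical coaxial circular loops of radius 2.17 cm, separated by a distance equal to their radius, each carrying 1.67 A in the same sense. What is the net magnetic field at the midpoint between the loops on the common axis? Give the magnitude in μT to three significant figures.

B ≈ 69.2 μT

Each loop contributes B = μ₀IR²/[2(R²+z²)^(3/2)] on the axis, with z measured from that loop.
Loop 1 (z = 0.01085 m): B₁ = 3.46×10⁻⁵ T. Loop 2 (z = 0.01085 m): B₂ = 3.46×10⁻⁵ T.
The fields add: B = B₁ + B₂ = 6.92×10⁻⁵ T.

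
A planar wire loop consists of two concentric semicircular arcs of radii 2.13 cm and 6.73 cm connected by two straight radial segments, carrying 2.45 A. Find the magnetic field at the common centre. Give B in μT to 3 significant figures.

B ≈ 24.7 μT

The radial connectors point toward the centre, so dl × r̂ = 0 and they contribute nothing.
Each semicircle gives μ₀I/(4R): inner arc 3.61×10⁻⁵ T, outer arc 1.14×10⁻⁵ T.
The two arcs carry current in opposite angular senses, so their fields oppose: B = |3.61×10⁻⁵ − 1.14×10⁻⁵| = 2.47×10⁻⁵ T.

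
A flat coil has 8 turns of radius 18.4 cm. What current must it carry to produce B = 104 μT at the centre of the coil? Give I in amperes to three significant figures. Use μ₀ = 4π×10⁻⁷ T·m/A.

I ≈ 3.81 A

For an N-turn coil, B = Nμ₀I/(2R) with R = 0.184 m, so I = 2RB/(Nμ₀) = 2 × 0.184 × 1.04×10⁻⁴ / (8 × 4π×10⁻⁷) = 3.81 A.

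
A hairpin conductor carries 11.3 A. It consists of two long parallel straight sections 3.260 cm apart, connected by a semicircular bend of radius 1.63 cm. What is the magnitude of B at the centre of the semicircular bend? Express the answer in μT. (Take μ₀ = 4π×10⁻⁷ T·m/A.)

The semicircular arc contributes B_arc = μ₀I·π/(4πR) = μ₀I/(4R) = 2.18×10⁻⁴ T.
Each semi-infinite lead is at perpendicular distance R = 0.0163 m from the centre, with the perpendicular foot at its near end, so it contributes μ₀I/(4πR); both point the same way, together 1.39×10⁻⁴ T.
Arc and leads all point the same direction: B = 2.18×10⁻⁴ + 1.39×10⁻⁴ = 3.56×10⁻⁴ T.

B ≈ 356 μT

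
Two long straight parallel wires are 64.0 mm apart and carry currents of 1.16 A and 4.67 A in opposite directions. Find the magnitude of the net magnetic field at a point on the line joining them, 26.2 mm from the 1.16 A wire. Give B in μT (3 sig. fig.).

Each long wire gives B = μ₀I/(2πd). Distances are d₁ = 0.0262 m and d₂ = 0.0378 m.
B₁ = 8.85×10⁻⁶ T, B₂ = 2.47×10⁻⁵ T.
Between antiparallel currents both contributions point the same way, so they add. B = B₁ + B₂ = 8.85×10⁻⁶ + 2.47×10⁻⁵ = 3.36×10⁻⁵ T.

B ≈ 33.6 μT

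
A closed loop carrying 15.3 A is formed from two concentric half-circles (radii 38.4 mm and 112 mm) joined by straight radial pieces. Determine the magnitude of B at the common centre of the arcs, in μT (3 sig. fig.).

The radial connectors point toward the centre, so dl × r̂ = 0 and they contribute nothing.
Each semicircle gives μ₀I/(4R): inner arc 1.25×10⁻⁴ T, outer arc 4.29×10⁻⁵ T.
The two arcs carry current in opposite angular senses, so their fields oppose: B = |1.25×10⁻⁴ − 4.29×10⁻⁵| = 8.23×10⁻⁵ T.

B ≈ 82.3 μT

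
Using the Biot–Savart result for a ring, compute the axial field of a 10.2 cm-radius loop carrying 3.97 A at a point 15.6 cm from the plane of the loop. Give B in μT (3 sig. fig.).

B ≈ 4.01 μT

On the axis of a circular loop, B = μ₀IR² / [2(R²+z²)^(3/2)].
R² + z² = (0.102)² + (0.156)² = 0.03474 m², and (R²+z²)^(3/2) = 6.48×10⁻³ m³.
B = (4π×10⁻⁷ × 3.97 × 0.0104) / (2 × 6.48×10⁻³) = 4.01×10⁻⁶ T.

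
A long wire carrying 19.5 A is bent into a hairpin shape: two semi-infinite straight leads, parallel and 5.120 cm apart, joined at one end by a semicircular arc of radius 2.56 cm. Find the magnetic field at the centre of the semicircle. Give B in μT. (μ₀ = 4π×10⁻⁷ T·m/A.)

B ≈ 392 μT

The semicircular arc contributes B_arc = μ₀I·π/(4πR) = μ₀I/(4R) = 2.39×10⁻⁴ T.
Each semi-infinite lead is at perpendicular distance R = 0.0256 m from the centre, with the perpendicular foot at its near end, so it contributes μ₀I/(4πR); both point the same way, together 1.52×10⁻⁴ T.
Arc and leads all point the same direction: B = 2.39×10⁻⁴ + 1.52×10⁻⁴ = 3.92×10⁻⁴ T.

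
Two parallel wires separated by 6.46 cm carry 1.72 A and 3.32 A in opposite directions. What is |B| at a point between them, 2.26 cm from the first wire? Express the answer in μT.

B ≈ 31.0 μT

Each long wire gives B = μ₀I/(2πd). Distances are d₁ = 0.0226 m and d₂ = 0.042 m.
B₁ = 1.52×10⁻⁵ T, B₂ = 1.58×10⁻⁵ T.
Between antiparallel currents both contributions point the same way, so they add. B = B₁ + B₂ = 1.52×10⁻⁵ + 1.58×10⁻⁵ = 3.10×10⁻⁵ T.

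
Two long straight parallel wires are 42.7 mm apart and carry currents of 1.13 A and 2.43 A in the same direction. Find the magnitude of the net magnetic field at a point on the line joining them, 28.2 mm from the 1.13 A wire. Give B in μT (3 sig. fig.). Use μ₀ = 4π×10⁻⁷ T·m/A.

B ≈ 25.5 μT

Each long wire gives B = μ₀I/(2πd). Distances are d₁ = 0.0282 m and d₂ = 0.0145 m.
B₁ = 8.01×10⁻⁶ T, B₂ = 3.35×10⁻⁵ T.
Between parallel currents the two contributions point in opposite directions, so they subtract. B = |B₁ − B₂| = |8.01×10⁻⁶ − 3.35×10⁻⁵| = 2.55×10⁻⁵ T.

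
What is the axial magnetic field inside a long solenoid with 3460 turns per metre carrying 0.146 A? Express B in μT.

Inside a long solenoid, B = μ₀nI with n = 3460 turns/m.
B = 4π×10⁻⁷ × 3460 × 0.146 = 6.35×10⁻⁴ T.

B ≈ 635 μT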